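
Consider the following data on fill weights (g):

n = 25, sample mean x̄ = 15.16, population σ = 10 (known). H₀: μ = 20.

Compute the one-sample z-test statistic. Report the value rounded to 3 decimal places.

SE = σ/√n = 10/√25 = 2.0000
z = (x̄−μ₀)/SE = (15.16−20)/2.0000 = -2.4200

test statistic = -2.420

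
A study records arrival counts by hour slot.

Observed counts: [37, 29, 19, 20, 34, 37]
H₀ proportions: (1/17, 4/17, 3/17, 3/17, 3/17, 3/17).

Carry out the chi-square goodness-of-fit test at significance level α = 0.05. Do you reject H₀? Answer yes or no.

n = 176; E_i = n·p_i = [10.35, 41.41, 31.06, 31.06, 31.06, 31.06]
χ² = (37−10.35)²/10.35 + (29−41.41)²/41.41 + (19−31.06)²/31.06 + (20−31.06)²/31.06 + (34−31.06)²/31.06 + (37−31.06)²/31.06 = 82.3404
df = 5
p-value (upper-tail) = 0.00000
At α=0.05: p < α → reject H₀

reject H₀: yes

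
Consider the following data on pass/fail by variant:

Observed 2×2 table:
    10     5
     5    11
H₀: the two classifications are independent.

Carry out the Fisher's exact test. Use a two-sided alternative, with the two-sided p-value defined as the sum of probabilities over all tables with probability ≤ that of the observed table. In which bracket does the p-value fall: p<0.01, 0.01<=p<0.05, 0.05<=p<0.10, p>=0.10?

Margins: r₁=15, r₂=16, c₁=15, c₂=16, n=31
p_obs = C(15,10)·C(16,5)/C(31,15); sum pmf over tables with pmf ≤ p_obs
p-value (two-sided) = 0.07560
→ bracket: 0.05<=p<0.10

p-value bracket: 0.05<=p<0.10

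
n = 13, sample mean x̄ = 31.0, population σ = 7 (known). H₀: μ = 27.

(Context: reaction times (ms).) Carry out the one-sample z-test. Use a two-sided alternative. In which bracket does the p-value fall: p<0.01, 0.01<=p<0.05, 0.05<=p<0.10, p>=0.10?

SE = σ/√n = 7/√13 = 1.9415
z = (x̄−μ₀)/SE = (31.0−27)/1.9415 = 2.0603
p-value (two-sided) = 0.03937
→ bracket: 0.01<=p<0.05

p-value bracket: 0.01<=p<0.05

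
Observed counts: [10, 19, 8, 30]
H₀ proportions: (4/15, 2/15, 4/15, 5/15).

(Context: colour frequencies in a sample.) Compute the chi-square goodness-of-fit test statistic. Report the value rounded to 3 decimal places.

test statistic = 22.888

n = 67; E_i = n·p_i = [17.87, 8.93, 17.87, 22.33]
χ² = (10−17.87)²/17.87 + (19−8.93)²/8.93 + (8−17.87)²/17.87 + (30−22.33)²/22.33 = 22.8881
df = 3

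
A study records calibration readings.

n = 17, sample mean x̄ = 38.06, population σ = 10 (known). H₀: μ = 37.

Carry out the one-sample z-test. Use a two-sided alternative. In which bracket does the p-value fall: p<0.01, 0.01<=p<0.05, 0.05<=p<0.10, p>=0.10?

p-value bracket: p>=0.10

SE = σ/√n = 10/√17 = 2.4254
z = (x̄−μ₀)/SE = (38.06−37)/2.4254 = 0.4370
p-value (two-sided) = 0.66208
→ bracket: p>=0.10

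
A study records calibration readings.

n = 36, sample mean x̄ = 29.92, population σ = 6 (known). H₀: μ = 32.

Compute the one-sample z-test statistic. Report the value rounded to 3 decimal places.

test statistic = -2.080

SE = σ/√n = 6/√36 = 1.0000
z = (x̄−μ₀)/SE = (29.92−32)/1.0000 = -2.0800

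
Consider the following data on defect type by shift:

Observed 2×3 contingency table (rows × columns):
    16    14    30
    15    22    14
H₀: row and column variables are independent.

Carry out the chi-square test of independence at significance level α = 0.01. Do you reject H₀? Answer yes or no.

Row totals [60, 51], col totals [31, 36, 44], n=111
χ² = (16−16.76)²/16.76 + (14−19.46)²/19.46 + (30−23.78)²/23.78 + (15−14.24)²/14.24 + (22−16.54)²/16.54 + (14−20.22)²/20.22 = 6.9441
df = 2
p-value (upper-tail) = 0.03105
At α=0.01: p ≥ α → fail to reject H₀

reject H₀: no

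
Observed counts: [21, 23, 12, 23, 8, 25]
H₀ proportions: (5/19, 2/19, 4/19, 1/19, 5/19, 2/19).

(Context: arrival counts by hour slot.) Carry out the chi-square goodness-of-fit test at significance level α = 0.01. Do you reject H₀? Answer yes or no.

n = 112; E_i = n·p_i = [29.47, 11.79, 23.58, 5.89, 29.47, 11.79]
χ² = (21−29.47)²/29.47 + (23−11.79)²/11.79 + (12−23.58)²/23.58 + (23−5.89)²/5.89 + (8−29.47)²/29.47 + (25−11.79)²/11.79 = 98.8661
df = 5
p-value (upper-tail) = 0.00000
At α=0.01: p < α → reject H₀

reject H₀: yes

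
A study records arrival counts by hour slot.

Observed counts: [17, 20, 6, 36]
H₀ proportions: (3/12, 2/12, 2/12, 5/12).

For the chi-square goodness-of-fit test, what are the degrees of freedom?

degrees of freedom = 3

df = k − 1 = 4 − 1 = 3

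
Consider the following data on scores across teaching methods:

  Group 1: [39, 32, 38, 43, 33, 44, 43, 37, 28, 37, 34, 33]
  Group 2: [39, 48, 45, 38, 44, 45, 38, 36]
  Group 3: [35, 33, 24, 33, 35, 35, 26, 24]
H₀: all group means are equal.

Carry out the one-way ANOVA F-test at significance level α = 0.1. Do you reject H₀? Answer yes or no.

Group means [36.75, 41.62, 30.62], grand mean 36.393
SSB = Σnᵢ(x̄ᵢ−x̄)² = 486.679; SSW = ΣΣ(x−x̄ᵢ)² = 584.000
MSB = 486.679/2 = 243.3393; MSW = 584.000/25 = 23.3600
F = MSB/MSW = 10.4169
df = (2, 25)
p-value (upper-tail) = 0.00051
At α=0.1: p < α → reject H₀

reject H₀: yes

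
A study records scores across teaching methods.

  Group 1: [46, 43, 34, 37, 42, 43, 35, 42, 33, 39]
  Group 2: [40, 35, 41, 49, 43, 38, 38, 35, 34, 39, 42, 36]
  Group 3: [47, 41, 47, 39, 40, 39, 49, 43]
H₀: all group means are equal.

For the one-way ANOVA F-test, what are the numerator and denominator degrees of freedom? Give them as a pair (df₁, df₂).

degrees of freedom = [2, 27]

k = 3 groups, N = 30 total
df = (k−1, N−k) = (3−1, 30−3) = (2, 27)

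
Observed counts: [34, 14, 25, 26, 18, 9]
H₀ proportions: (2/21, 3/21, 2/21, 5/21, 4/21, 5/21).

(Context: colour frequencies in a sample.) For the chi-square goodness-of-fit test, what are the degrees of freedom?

degrees of freedom = 5

df = k − 1 = 6 − 1 = 5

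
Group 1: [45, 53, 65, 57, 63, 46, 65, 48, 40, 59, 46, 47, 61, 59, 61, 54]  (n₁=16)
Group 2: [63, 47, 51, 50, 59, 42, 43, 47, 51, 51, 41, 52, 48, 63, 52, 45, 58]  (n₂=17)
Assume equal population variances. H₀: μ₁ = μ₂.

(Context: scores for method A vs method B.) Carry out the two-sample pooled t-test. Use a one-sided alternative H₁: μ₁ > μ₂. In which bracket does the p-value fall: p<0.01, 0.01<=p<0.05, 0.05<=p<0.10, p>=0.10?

p-value bracket: 0.05<=p<0.10

x̄₁=54.312, s₁=8.039, n₁=16
x̄₂=50.765, s₂=6.732, n₂=17
s_p² = [15·8.039² + 16·6.732²]/31 = 54.6612
SE = √(s_p²·(1/16+1/17)) = 2.5752
t = (54.312−50.765)/2.5752 = 1.3777
df = 31
p-value (one-sided, H₁ greater) = 0.08908
→ bracket: 0.05<=p<0.10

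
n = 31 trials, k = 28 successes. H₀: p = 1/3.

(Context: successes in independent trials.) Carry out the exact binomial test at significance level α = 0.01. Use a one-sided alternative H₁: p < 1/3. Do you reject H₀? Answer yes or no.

reject H₀: no

Exact binomial: n=31, k=28, p₀=1/3=0.3333
P(X≤28) from Σ C(n,i)·p₀^i·(1−p₀)^(n−i)
p-value (one-sided, H₁ less) = 1.00000
At α=0.01: p ≥ α → fail to reject H₀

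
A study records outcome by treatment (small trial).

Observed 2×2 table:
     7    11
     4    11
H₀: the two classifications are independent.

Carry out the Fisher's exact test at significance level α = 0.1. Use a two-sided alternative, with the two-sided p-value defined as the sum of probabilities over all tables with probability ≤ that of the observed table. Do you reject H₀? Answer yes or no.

reject H₀: no

Margins: r₁=18, r₂=15, c₁=11, c₂=22, n=33
p_obs = C(18,7)·C(15,4)/C(33,11); sum pmf over tables with pmf ≤ p_obs
p-value (two-sided) = 0.71195
At α=0.1: p ≥ α → fail to reject H₀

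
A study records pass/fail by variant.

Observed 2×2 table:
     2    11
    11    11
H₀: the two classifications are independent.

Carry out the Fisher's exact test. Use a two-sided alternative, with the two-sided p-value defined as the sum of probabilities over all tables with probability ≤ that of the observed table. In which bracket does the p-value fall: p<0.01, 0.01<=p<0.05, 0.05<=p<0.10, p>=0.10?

Margins: r₁=13, r₂=22, c₁=13, c₂=22, n=35
p_obs = C(13,2)·C(22,11)/C(35,13); sum pmf over tables with pmf ≤ p_obs
p-value (two-sided) = 0.07011
→ bracket: 0.05<=p<0.10

p-value bracket: 0.05<=p<0.10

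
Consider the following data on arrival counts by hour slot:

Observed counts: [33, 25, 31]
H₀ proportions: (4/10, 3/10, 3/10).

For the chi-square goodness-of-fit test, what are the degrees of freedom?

degrees of freedom = 2

df = k − 1 = 3 − 1 = 2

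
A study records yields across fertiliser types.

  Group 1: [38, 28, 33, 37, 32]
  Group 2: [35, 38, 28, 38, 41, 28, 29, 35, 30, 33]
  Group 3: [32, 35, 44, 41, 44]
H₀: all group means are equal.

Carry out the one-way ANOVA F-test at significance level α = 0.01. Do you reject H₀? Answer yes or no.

reject H₀: no

Group means [33.60, 33.50, 39.20], grand mean 34.950
SSB = Σnᵢ(x̄ᵢ−x̄)² = 120.450; SSW = ΣΣ(x−x̄ᵢ)² = 378.500
MSB = 120.450/2 = 60.2250; MSW = 378.500/17 = 22.2647
F = MSB/MSW = 2.7050
df = (2, 17)
p-value (upper-tail) = 0.09552
At α=0.01: p ≥ α → fail to reject H₀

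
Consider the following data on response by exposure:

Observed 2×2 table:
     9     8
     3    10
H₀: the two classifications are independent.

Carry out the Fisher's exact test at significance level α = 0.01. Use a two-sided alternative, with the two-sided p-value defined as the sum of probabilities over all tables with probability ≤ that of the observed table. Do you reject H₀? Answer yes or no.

Margins: r₁=17, r₂=13, c₁=12, c₂=18, n=30
p_obs = C(17,9)·C(13,3)/C(30,12); sum pmf over tables with pmf ≤ p_obs
p-value (two-sided) = 0.14135
At α=0.01: p ≥ α → fail to reject H₀

reject H₀: no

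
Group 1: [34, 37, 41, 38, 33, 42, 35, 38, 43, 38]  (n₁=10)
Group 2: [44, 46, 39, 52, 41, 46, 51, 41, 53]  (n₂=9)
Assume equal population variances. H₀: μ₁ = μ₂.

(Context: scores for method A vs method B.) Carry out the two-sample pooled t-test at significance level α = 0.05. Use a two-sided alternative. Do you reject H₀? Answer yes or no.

x̄₁=37.900, s₁=3.348, n₁=10
x̄₂=45.889, s₂=5.159, n₂=9
s_p² = [9·3.348² + 8·5.159²]/17 = 18.4582
SE = √(s_p²·(1/10+1/9)) = 1.9740
t = (37.900−45.889)/1.9740 = -4.0470
df = 17
p-value (two-sided) = 0.00084
At α=0.05: p < α → reject H₀

reject H₀: yes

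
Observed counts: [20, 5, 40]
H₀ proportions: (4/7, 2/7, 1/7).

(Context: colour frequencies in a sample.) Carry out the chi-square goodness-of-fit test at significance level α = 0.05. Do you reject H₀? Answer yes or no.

n = 65; E_i = n·p_i = [37.14, 18.57, 9.29]
χ² = (20−37.14)²/37.14 + (5−18.57)²/18.57 + (40−9.29)²/9.29 = 119.4231
df = 2
p-value (upper-tail) = 0.00000
At α=0.05: p < α → reject H₀

reject H₀: yes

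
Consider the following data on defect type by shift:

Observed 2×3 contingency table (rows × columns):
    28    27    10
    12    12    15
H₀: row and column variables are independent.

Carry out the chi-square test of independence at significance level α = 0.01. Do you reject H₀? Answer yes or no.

Row totals [65, 39], col totals [40, 39, 25], n=104
χ² = (28−25.00)²/25.00 + (27−24.38)²/24.38 + (10−15.62)²/15.62 + (12−15.00)²/15.00 + (12−14.62)²/14.62 + (15−9.38)²/9.38 = 7.1138
df = 2
p-value (upper-tail) = 0.02853
At α=0.01: p ≥ α → fail to reject H₀

reject H₀: no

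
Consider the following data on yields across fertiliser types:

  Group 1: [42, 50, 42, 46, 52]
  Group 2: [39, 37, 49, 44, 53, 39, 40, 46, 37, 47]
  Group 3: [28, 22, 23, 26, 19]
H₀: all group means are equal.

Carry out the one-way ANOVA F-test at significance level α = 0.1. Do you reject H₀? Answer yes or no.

reject H₀: yes

Group means [46.40, 43.10, 23.60], grand mean 39.050
SSB = Σnᵢ(x̄ᵢ−x̄)² = 1627.650; SSW = ΣΣ(x−x̄ᵢ)² = 407.300
MSB = 1627.650/2 = 813.8250; MSW = 407.300/17 = 23.9588
F = MSB/MSW = 33.9677
df = (2, 17)
p-value (upper-tail) = 0.00000
At α=0.1: p < α → reject H₀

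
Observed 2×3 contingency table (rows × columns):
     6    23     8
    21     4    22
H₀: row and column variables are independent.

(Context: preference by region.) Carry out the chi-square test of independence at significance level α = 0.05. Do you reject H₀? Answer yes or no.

reject H₀: yes

Row totals [37, 47], col totals [27, 27, 30], n=84
χ² = (6−11.89)²/11.89 + (23−11.89)²/11.89 + (8−13.21)²/13.21 + (21−15.11)²/15.11 + (4−15.11)²/15.11 + (22−16.79)²/16.79 = 27.4354
df = 2
p-value (upper-tail) = 0.00000
At α=0.05: p < α → reject H₀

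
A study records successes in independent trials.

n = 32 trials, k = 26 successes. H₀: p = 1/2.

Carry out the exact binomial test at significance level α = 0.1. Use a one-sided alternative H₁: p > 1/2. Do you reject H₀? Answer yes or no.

Exact binomial: n=32, k=26, p₀=1/2=0.5000
P(X≥26) from Σ C(n,i)·p₀^i·(1−p₀)^(n−i)
p-value (one-sided, H₁ greater) = 0.00027
At α=0.1: p < α → reject H₀

reject H₀: yes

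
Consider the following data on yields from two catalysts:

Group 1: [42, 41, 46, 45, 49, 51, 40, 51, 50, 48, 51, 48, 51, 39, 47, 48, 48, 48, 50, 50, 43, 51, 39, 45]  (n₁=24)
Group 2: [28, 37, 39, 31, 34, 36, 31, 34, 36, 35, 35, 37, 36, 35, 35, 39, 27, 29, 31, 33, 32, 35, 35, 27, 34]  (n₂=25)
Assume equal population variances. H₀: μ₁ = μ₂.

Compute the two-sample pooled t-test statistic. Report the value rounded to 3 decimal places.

test statistic = 12.290

x̄₁=46.708, s₁=4.048, n₁=24
x̄₂=33.640, s₂=3.377, n₂=25
s_p² = [23·4.048² + 24·3.377²]/47 = 13.8451
SE = √(s_p²·(1/24+1/25)) = 1.0633
t = (46.708−33.640)/1.0633 = 12.2900
df = 47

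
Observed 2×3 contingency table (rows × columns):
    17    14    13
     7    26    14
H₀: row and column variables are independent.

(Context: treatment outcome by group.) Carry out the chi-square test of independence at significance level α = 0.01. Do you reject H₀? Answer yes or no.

reject H₀: no

Row totals [44, 47], col totals [24, 40, 27], n=91
χ² = (17−11.60)²/11.60 + (14−19.34)²/19.34 + (13−13.05)²/13.05 + (7−12.40)²/12.40 + (26−20.66)²/20.66 + (14−13.95)²/13.95 = 7.7132
df = 2
p-value (upper-tail) = 0.02114
At α=0.01: p ≥ α → fail to reject H₀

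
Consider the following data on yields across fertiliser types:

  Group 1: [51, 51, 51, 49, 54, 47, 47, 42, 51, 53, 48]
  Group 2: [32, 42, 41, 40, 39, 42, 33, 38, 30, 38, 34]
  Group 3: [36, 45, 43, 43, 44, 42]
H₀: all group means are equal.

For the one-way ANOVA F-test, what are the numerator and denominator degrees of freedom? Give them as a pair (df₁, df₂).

k = 3 groups, N = 28 total
df = (k−1, N−k) = (3−1, 28−3) = (2, 25)

degrees of freedom = [2, 25]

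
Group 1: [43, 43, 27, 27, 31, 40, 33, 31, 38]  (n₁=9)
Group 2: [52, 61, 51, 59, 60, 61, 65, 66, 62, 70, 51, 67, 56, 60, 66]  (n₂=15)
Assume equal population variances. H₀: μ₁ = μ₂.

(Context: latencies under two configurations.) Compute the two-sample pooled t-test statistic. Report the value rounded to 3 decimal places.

x̄₁=34.778, s₁=6.379, n₁=9
x̄₂=60.467, s₂=5.927, n₂=15
s_p² = [8·6.379² + 14·5.927²]/22 = 37.1495
SE = √(s_p²·(1/9+1/15)) = 2.5699
t = (34.778−60.467)/2.5699 = -9.9961
df = 22

test statistic = -9.996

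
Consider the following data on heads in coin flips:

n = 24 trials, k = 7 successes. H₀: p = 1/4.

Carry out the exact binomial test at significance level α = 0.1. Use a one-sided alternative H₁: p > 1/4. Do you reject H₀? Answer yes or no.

reject H₀: no

Exact binomial: n=24, k=7, p₀=1/4=0.2500
P(X≥7) from Σ C(n,i)·p₀^i·(1−p₀)^(n−i)
p-value (one-sided, H₁ greater) = 0.39259
At α=0.1: p ≥ α → fail to reject H₀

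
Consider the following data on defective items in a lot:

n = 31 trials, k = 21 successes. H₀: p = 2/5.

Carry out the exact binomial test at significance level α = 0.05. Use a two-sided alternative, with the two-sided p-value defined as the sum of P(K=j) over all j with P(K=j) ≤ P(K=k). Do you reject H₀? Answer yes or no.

Exact binomial: n=31, k=21, p₀=2/5=0.4000
P(X=j) = C(n,j)·p₀^j·(1−p₀)^(n−j); p = Σ P(X=j) over j with P(X=j) ≤ P(X=21)
p-value (two-sided) = 0.00269
At α=0.05: p < α → reject H₀

reject H₀: yes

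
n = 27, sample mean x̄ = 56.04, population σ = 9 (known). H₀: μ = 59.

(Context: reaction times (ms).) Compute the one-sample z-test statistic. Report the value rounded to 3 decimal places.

test statistic = -1.709

SE = σ/√n = 9/√27 = 1.7321
z = (x̄−μ₀)/SE = (56.04−59)/1.7321 = -1.7090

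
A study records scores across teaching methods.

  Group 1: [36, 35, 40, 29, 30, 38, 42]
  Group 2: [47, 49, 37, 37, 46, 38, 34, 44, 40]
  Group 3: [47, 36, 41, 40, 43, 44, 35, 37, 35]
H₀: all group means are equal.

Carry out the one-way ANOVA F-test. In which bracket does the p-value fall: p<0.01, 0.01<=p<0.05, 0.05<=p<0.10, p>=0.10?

p-value bracket: 0.05<=p<0.10

Group means [35.71, 41.33, 39.78], grand mean 39.200
SSB = Σnᵢ(x̄ᵢ−x̄)² = 129.016; SSW = ΣΣ(x−x̄ᵢ)² = 514.984
MSB = 129.016/2 = 64.5079; MSW = 514.984/22 = 23.4084
F = MSB/MSW = 2.7558
df = (2, 22)
p-value (upper-tail) = 0.08550
→ bracket: 0.05<=p<0.10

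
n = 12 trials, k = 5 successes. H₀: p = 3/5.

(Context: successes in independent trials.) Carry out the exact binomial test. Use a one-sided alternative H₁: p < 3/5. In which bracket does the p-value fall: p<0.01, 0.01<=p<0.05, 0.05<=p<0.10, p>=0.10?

p-value bracket: p>=0.10

Exact binomial: n=12, k=5, p₀=3/5=0.6000
P(X≤5) from Σ C(n,i)·p₀^i·(1−p₀)^(n−i)
p-value (one-sided, H₁ less) = 0.15821
→ bracket: p>=0.10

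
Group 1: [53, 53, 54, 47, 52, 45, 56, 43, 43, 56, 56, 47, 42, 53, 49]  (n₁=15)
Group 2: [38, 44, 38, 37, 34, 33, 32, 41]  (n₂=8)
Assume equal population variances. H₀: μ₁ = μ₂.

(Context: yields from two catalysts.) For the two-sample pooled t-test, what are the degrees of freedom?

df = n₁ + n₂ − 2 = 15 + 8 − 2 = 21

degrees of freedom = 21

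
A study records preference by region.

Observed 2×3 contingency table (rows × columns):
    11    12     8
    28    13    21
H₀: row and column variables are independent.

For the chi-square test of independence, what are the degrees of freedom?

degrees of freedom = 2

df = (r−1)(c−1) = (2−1)·(3−1) = 2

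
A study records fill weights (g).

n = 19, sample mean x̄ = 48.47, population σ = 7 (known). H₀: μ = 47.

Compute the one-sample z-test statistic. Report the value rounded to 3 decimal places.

SE = σ/√n = 7/√19 = 1.6059
z = (x̄−μ₀)/SE = (48.47−47)/1.6059 = 0.9154

test statistic = 0.915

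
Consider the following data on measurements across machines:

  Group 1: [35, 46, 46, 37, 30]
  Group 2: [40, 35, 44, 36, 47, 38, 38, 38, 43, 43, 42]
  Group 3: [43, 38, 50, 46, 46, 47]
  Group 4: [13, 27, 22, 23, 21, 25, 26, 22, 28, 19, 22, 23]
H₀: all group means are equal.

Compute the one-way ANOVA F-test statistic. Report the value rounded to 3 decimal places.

test statistic = 47.549

Group means [38.80, 40.36, 45.00, 22.58], grand mean 34.676
SSB = Σnᵢ(x̄ᵢ−x̄)² = 2835.179; SSW = ΣΣ(x−x̄ᵢ)² = 596.262
MSB = 2835.179/3 = 945.0597; MSW = 596.262/30 = 19.8754
F = MSB/MSW = 47.5492
df = (3, 30)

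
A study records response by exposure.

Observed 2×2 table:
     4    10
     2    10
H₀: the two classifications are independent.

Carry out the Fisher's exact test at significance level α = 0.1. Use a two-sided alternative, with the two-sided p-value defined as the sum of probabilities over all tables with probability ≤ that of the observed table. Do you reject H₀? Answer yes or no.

Margins: r₁=14, r₂=12, c₁=6, c₂=20, n=26
p_obs = C(14,4)·C(12,2)/C(26,6); sum pmf over tables with pmf ≤ p_obs
p-value (two-sided) = 0.65217
At α=0.1: p ≥ α → fail to reject H₀

reject H₀: no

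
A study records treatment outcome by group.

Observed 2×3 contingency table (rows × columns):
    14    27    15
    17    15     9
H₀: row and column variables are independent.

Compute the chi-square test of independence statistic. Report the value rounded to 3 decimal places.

Row totals [56, 41], col totals [31, 42, 24], n=97
χ² = (14−17.90)²/17.90 + (27−24.25)²/24.25 + (15−13.86)²/13.86 + (17−13.10)²/13.10 + (15−17.75)²/17.75 + (9−10.14)²/10.14 = 2.9703
df = 2

test statistic = 2.970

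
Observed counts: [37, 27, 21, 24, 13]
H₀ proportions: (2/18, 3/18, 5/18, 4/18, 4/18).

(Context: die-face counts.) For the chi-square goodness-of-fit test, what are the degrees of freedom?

degrees of freedom = 4

df = k − 1 = 5 − 1 = 4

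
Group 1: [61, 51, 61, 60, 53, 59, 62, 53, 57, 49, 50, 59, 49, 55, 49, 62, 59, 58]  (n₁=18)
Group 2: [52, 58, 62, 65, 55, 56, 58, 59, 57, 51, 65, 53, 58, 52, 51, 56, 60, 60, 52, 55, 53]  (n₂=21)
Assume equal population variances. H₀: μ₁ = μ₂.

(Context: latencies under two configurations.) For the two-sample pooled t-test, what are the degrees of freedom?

degrees of freedom = 37

df = n₁ + n₂ − 2 = 18 + 21 − 2 = 37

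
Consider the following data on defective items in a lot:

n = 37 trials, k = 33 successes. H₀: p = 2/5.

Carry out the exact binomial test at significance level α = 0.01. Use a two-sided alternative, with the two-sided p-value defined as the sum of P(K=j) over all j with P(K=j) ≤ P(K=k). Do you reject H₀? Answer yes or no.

Exact binomial: n=37, k=33, p₀=2/5=0.4000
P(X=j) = C(n,j)·p₀^j·(1−p₀)^(n−j); p = Σ P(X=j) over j with P(X=j) ≤ P(X=33)
p-value (two-sided) = 0.00000
At α=0.01: p < α → reject H₀

reject H₀: yes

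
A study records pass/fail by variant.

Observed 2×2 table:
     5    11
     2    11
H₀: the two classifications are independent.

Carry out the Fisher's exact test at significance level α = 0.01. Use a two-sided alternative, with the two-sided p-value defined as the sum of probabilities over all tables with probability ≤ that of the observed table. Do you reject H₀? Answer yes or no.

Margins: r₁=16, r₂=13, c₁=7, c₂=22, n=29
p_obs = C(16,5)·C(13,2)/C(29,7); sum pmf over tables with pmf ≤ p_obs
p-value (two-sided) = 0.40996
At α=0.01: p ≥ α → fail to reject H₀

reject H₀: no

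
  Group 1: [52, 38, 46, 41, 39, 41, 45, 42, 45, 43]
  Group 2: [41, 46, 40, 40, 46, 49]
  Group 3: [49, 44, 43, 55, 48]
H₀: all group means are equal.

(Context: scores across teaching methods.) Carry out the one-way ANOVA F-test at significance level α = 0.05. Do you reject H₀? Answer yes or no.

Group means [43.20, 43.67, 47.80], grand mean 44.429
SSB = Σnᵢ(x̄ᵢ−x̄)² = 75.410; SSW = ΣΣ(x−x̄ᵢ)² = 311.733
MSB = 75.410/2 = 37.7048; MSW = 311.733/18 = 17.3185
F = MSB/MSW = 2.1771
df = (2, 18)
p-value (upper-tail) = 0.14230
At α=0.05: p ≥ α → fail to reject H₀

reject H₀: no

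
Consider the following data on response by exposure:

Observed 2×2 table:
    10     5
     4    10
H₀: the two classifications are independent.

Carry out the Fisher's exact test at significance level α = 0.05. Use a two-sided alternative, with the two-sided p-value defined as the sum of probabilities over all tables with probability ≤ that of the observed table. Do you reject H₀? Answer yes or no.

Margins: r₁=15, r₂=14, c₁=14, c₂=15, n=29
p_obs = C(15,10)·C(14,4)/C(29,14); sum pmf over tables with pmf ≤ p_obs
p-value (two-sided) = 0.06560
At α=0.05: p ≥ α → fail to reject H₀

reject H₀: no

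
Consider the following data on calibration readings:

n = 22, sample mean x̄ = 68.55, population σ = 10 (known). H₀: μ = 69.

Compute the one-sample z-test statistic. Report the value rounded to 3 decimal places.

SE = σ/√n = 10/√22 = 2.1320
z = (x̄−μ₀)/SE = (68.55−69)/2.1320 = -0.2111

test statistic = -0.211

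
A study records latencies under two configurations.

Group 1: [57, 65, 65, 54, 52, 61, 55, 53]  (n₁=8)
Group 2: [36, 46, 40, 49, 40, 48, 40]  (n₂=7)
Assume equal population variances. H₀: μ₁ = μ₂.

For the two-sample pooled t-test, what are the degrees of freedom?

degrees of freedom = 13

df = n₁ + n₂ − 2 = 8 + 7 − 2 = 13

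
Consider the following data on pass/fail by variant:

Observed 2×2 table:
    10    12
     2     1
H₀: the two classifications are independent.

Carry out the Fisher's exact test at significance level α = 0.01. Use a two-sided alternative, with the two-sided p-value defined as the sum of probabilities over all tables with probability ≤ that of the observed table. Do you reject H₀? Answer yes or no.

Margins: r₁=22, r₂=3, c₁=12, c₂=13, n=25
p_obs = C(22,10)·C(3,2)/C(25,12); sum pmf over tables with pmf ≤ p_obs
p-value (two-sided) = 0.59304
At α=0.01: p ≥ α → fail to reject H₀

reject H₀: no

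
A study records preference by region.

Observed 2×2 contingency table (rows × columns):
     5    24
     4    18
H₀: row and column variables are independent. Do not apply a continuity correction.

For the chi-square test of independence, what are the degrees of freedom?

degrees of freedom = 1

df = (r−1)(c−1) = (2−1)·(2−1) = 1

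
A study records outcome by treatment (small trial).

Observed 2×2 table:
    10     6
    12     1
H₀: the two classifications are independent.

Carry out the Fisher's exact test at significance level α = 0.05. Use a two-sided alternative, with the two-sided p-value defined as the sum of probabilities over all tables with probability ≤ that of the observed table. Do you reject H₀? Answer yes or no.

reject H₀: no

Margins: r₁=16, r₂=13, c₁=22, c₂=7, n=29
p_obs = C(16,10)·C(13,12)/C(29,22); sum pmf over tables with pmf ≤ p_obs
p-value (two-sided) = 0.09272
At α=0.05: p ≥ α → fail to reject H₀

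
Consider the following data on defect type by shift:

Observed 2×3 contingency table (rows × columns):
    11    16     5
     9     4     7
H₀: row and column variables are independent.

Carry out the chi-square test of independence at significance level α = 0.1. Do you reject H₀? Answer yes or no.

Row totals [32, 20], col totals [20, 20, 12], n=52
χ² = (11−12.31)²/12.31 + (16−12.31)²/12.31 + (5−7.38)²/7.38 + (9−7.69)²/7.69 + (4−7.69)²/7.69 + (7−4.62)²/4.62 = 5.2433
df = 2
p-value (upper-tail) = 0.07268
At α=0.1: p < α → reject H₀

reject H₀: yes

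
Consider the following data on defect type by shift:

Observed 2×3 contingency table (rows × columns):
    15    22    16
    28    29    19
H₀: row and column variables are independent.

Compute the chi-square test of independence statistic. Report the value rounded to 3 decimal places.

test statistic = 1.082

Row totals [53, 76], col totals [43, 51, 35], n=129
χ² = (15−17.67)²/17.67 + (22−20.95)²/20.95 + (16−14.38)²/14.38 + (28−25.33)²/25.33 + (29−30.05)²/30.05 + (19−20.62)²/20.62 = 1.0818
df = 2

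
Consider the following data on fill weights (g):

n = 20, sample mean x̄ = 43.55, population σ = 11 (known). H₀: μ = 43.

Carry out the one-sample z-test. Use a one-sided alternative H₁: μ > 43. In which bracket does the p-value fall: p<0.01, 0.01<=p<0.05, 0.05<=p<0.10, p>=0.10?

SE = σ/√n = 11/√20 = 2.4597
z = (x̄−μ₀)/SE = (43.55−43)/2.4597 = 0.2236
p-value (one-sided, H₁ greater) = 0.41153
→ bracket: p>=0.10

p-value bracket: p>=0.10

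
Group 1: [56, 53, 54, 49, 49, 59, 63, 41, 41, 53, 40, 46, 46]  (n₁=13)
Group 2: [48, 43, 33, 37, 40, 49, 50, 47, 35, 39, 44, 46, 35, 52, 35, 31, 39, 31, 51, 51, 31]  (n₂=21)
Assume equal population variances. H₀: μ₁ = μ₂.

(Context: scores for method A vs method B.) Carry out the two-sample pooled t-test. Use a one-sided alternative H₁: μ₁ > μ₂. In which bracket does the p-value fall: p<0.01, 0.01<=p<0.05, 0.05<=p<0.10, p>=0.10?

p-value bracket: p<0.01

x̄₁=50.000, s₁=7.165, n₁=13
x̄₂=41.286, s₂=7.363, n₂=21
s_p² = [12·7.165² + 20·7.363²]/32 = 53.1339
SE = √(s_p²·(1/13+1/21)) = 2.5724
t = (50.000−41.286)/2.5724 = 3.3876
df = 32
p-value (one-sided, H₁ greater) = 0.00094
→ bracket: p<0.01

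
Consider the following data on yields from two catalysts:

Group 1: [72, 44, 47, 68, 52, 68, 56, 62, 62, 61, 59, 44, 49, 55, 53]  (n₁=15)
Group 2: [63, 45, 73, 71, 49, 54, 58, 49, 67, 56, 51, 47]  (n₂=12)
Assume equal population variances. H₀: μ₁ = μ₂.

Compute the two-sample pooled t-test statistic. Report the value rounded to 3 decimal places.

test statistic = -0.033

x̄₁=56.800, s₁=8.801, n₁=15
x̄₂=56.917, s₂=9.568, n₂=12
s_p² = [14·8.801² + 11·9.568²]/25 = 83.6527
SE = √(s_p²·(1/15+1/12)) = 3.5423
t = (56.800−56.917)/3.5423 = -0.0329
df = 25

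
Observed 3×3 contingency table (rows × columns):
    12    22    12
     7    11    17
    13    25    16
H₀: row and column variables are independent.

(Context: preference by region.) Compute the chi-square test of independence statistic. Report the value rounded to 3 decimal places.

test statistic = 5.178

Row totals [46, 35, 54], col totals [32, 58, 45], n=135
χ² = (12−10.90)²/10.90 + (22−19.76)²/19.76 + (12−15.33)²/15.33 + (7−8.30)²/8.30 + (11−15.04)²/15.04 + (17−11.67)²/11.67 + (13−12.80)²/12.80 + (25−23.20)²/23.20 + (16−18.00)²/18.00 = 5.1776
df = 4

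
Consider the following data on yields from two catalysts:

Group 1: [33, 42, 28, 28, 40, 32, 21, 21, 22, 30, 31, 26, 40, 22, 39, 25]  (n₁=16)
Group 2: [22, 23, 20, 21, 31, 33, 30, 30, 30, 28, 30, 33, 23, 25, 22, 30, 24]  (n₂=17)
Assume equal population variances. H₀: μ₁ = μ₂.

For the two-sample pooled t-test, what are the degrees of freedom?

degrees of freedom = 31

df = n₁ + n₂ − 2 = 16 + 17 − 2 = 31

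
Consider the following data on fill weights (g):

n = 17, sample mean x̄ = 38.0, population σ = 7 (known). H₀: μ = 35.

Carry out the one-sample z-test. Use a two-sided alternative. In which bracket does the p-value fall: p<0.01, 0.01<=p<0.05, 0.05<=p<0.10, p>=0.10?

SE = σ/√n = 7/√17 = 1.6977
z = (x̄−μ₀)/SE = (38.0−35)/1.6977 = 1.7670
p-value (two-sided) = 0.07722
→ bracket: 0.05<=p<0.10

p-value bracket: 0.05<=p<0.10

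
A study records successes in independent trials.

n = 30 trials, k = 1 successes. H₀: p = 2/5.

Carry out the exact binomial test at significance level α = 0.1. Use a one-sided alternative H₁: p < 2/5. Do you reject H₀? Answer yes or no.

reject H₀: yes

Exact binomial: n=30, k=1, p₀=2/5=0.4000
P(X≤1) from Σ C(n,i)·p₀^i·(1−p₀)^(n−i)
p-value (one-sided, H₁ less) = 0.00000
At α=0.1: p < α → reject H₀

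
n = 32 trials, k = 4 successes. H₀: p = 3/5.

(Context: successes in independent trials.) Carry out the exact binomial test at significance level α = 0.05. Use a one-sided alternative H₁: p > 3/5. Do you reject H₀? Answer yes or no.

Exact binomial: n=32, k=4, p₀=3/5=0.6000
P(X≥4) from Σ C(n,i)·p₀^i·(1−p₀)^(n−i)
p-value (one-sided, H₁ greater) = 1.00000
At α=0.05: p ≥ α → fail to reject H₀

reject H₀: no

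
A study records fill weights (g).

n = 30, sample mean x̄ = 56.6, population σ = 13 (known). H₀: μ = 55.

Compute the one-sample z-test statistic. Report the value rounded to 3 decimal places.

test statistic = 0.674

SE = σ/√n = 13/√30 = 2.3735
z = (x̄−μ₀)/SE = (56.6−55)/2.3735 = 0.6741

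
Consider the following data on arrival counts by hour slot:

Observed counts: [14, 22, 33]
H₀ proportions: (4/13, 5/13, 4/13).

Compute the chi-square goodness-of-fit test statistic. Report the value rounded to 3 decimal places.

test statistic = 9.763

n = 69; E_i = n·p_i = [21.23, 26.54, 21.23]
χ² = (14−21.23)²/21.23 + (22−26.54)²/26.54 + (33−21.23)²/21.23 = 9.7630
df = 2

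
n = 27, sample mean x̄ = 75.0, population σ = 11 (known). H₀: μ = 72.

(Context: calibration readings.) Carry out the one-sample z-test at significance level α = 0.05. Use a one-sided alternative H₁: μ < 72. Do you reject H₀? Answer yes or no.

reject H₀: no

SE = σ/√n = 11/√27 = 2.1170
z = (x̄−μ₀)/SE = (75.0−72)/2.1170 = 1.4171
p-value (one-sided, H₁ less) = 0.92178
At α=0.05: p ≥ α → fail to reject H₀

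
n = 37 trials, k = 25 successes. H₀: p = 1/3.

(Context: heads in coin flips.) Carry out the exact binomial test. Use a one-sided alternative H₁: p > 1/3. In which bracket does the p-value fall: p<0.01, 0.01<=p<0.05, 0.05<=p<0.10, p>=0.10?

Exact binomial: n=37, k=25, p₀=1/3=0.3333
P(X≥25) from Σ C(n,i)·p₀^i·(1−p₀)^(n−i)
p-value (one-sided, H₁ greater) = 0.00002
→ bracket: p<0.01

p-value bracket: p<0.01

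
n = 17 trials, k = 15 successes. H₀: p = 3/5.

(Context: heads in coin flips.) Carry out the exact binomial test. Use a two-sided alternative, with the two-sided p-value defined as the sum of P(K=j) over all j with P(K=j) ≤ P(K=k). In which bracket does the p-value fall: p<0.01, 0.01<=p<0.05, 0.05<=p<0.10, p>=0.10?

p-value bracket: 0.01<=p<0.05

Exact binomial: n=17, k=15, p₀=3/5=0.6000
P(X=j) = C(n,j)·p₀^j·(1−p₀)^(n−j); p = Σ P(X=j) over j with P(X=j) ≤ P(X=15)
p-value (two-sided) = 0.02291
→ bracket: 0.01<=p<0.05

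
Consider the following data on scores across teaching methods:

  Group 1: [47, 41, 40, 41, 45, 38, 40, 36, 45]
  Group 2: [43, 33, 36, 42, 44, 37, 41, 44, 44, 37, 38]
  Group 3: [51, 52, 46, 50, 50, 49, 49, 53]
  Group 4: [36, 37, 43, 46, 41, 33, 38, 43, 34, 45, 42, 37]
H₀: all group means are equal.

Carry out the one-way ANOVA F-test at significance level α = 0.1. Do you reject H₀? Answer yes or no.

Group means [41.44, 39.91, 50.00, 39.58], grand mean 42.175
SSB = Σnᵢ(x̄ᵢ−x̄)² = 631.727; SSW = ΣΣ(x−x̄ᵢ)² = 488.048
MSB = 631.727/3 = 210.5757; MSW = 488.048/36 = 13.5569
F = MSB/MSW = 15.5327
df = (3, 36)
p-value (upper-tail) = 0.00000
At α=0.1: p < α → reject H₀

reject H₀: yes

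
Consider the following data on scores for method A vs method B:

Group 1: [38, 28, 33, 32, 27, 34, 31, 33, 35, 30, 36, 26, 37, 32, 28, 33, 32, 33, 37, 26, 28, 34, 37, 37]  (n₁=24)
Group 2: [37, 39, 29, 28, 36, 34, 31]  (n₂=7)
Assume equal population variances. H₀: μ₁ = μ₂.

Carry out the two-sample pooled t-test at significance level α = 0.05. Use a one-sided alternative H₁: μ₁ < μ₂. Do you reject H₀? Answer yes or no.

reject H₀: no

x̄₁=32.375, s₁=3.728, n₁=24
x̄₂=33.429, s₂=4.198, n₂=7
s_p² = [23·3.728² + 6·4.198²]/29 = 14.6669
SE = √(s_p²·(1/24+1/7)) = 1.6451
t = (32.375−33.429)/1.6451 = -0.6404
df = 29
p-value (one-sided, H₁ less) = 0.26346
At α=0.05: p ≥ α → fail to reject H₀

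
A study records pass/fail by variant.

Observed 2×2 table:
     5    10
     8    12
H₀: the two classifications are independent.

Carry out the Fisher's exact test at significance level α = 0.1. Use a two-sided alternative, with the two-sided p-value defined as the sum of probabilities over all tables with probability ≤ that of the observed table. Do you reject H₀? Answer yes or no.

Margins: r₁=15, r₂=20, c₁=13, c₂=22, n=35
p_obs = C(15,5)·C(20,8)/C(35,13); sum pmf over tables with pmf ≤ p_obs
p-value (two-sided) = 0.73720
At α=0.1: p ≥ α → fail to reject H₀

reject H₀: no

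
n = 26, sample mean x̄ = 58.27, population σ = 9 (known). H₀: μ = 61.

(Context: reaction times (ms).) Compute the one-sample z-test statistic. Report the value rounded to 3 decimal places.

test statistic = -1.547

SE = σ/√n = 9/√26 = 1.7650
z = (x̄−μ₀)/SE = (58.27−61)/1.7650 = -1.5467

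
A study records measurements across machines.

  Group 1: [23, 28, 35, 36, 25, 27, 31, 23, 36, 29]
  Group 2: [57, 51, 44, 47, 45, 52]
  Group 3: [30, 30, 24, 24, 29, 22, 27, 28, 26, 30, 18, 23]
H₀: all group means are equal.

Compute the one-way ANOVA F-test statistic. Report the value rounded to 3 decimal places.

test statistic = 56.801

Group means [29.30, 49.33, 25.92], grand mean 32.143
SSB = Σnᵢ(x̄ᵢ−x̄)² = 2319.079; SSW = ΣΣ(x−x̄ᵢ)² = 510.350
MSB = 2319.079/2 = 1159.5393; MSW = 510.350/25 = 20.4140
F = MSB/MSW = 56.8012
df = (2, 25)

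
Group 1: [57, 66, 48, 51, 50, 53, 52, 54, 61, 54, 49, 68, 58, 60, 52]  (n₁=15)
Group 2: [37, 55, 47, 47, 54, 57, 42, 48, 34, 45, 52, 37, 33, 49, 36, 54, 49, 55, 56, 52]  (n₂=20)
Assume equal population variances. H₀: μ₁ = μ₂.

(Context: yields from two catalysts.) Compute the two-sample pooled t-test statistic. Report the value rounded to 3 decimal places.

x̄₁=55.533, s₁=6.034, n₁=15
x̄₂=46.950, s₂=7.884, n₂=20
s_p² = [14·6.034² + 19·7.884²]/33 = 51.2328
SE = √(s_p²·(1/15+1/20)) = 2.4448
t = (55.533−46.950)/2.4448 = 3.5108
df = 33

test statistic = 3.511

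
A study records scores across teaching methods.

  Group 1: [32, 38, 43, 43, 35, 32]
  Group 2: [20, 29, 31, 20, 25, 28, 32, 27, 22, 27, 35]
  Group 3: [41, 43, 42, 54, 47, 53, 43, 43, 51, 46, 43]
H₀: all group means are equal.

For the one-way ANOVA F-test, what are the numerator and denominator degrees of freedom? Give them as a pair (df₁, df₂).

k = 3 groups, N = 28 total
df = (k−1, N−k) = (3−1, 28−3) = (2, 25)

degrees of freedom = [2, 25]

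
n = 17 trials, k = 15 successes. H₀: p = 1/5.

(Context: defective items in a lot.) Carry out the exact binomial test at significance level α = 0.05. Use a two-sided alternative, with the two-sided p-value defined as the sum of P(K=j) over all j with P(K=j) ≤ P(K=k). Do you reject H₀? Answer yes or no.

reject H₀: yes

Exact binomial: n=17, k=15, p₀=1/5=0.2000
P(X=j) = C(n,j)·p₀^j·(1−p₀)^(n−j); p = Σ P(X=j) over j with P(X=j) ≤ P(X=15)
p-value (two-sided) = 0.00000
At α=0.05: p < α → reject H₀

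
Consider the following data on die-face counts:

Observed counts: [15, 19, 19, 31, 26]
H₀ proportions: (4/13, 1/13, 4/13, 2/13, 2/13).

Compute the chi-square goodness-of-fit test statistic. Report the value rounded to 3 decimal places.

test statistic = 46.709

n = 110; E_i = n·p_i = [33.85, 8.46, 33.85, 16.92, 16.92]
χ² = (15−33.85)²/33.85 + (19−8.46)²/8.46 + (19−33.85)²/33.85 + (31−16.92)²/16.92 + (26−16.92)²/16.92 = 46.7091
df = 4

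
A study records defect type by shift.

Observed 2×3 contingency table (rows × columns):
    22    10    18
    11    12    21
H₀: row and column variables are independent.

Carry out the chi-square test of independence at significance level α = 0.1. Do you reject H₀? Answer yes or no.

reject H₀: no

Row totals [50, 44], col totals [33, 22, 39], n=94
χ² = (22−17.55)²/17.55 + (10−11.70)²/11.70 + (18−20.74)²/20.74 + (11−15.45)²/15.45 + (12−10.30)²/10.30 + (21−18.26)²/18.26 = 3.7114
df = 2
p-value (upper-tail) = 0.15634
At α=0.1: p ≥ α → fail to reject H₀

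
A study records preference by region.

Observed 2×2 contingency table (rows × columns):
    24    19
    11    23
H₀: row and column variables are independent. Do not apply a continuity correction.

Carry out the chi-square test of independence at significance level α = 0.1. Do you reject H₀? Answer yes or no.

Row totals [43, 34], col totals [35, 42], n=77
χ² = (24−19.55)²/19.55 + (19−23.45)²/23.45 + (11−15.45)²/15.45 + (23−18.55)²/18.55 = 4.2152
df = 1
p-value (upper-tail) = 0.04006
At α=0.1: p < α → reject H₀

reject H₀: yes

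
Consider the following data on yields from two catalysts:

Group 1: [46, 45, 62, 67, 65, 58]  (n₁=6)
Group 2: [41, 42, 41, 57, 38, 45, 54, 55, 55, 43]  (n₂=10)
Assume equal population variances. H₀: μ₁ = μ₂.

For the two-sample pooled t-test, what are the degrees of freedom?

degrees of freedom = 14

df = n₁ + n₂ − 2 = 6 + 10 − 2 = 14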